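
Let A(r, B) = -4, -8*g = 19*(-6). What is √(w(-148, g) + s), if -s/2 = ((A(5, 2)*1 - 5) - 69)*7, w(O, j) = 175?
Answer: √1267 ≈ 35.595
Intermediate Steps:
g = 57/4 (g = -19*(-6)/8 = -⅛*(-114) = 57/4 ≈ 14.250)
s = 1092 (s = -2*((-4*1 - 5) - 69)*7 = -2*((-4 - 5) - 69)*7 = -2*(-9 - 69)*7 = -(-156)*7 = -2*(-546) = 1092)
√(w(-148, g) + s) = √(175 + 1092) = √1267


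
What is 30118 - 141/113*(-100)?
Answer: 3417434/113 ≈ 30243.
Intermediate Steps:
30118 - 141/113*(-100) = 30118 + 14100/113 = 3417434/113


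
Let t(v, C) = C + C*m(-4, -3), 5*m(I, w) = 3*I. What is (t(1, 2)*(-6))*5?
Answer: 84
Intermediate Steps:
m(I, w) = 3*I/5 (m(I, w) = (3*I)/5 = 3*I/5)
t(v, C) = -7*C/5 (t(v, C) = C + C*((⅗)*(-4)) = C + C*(-12/5) = C - 12*C/5 = -7*C/5)
(t(1, 2)*(-6))*5 = (-7/5*2*(-6))*5 = -14/5*(-6)*5 = (84/5)*5 = 84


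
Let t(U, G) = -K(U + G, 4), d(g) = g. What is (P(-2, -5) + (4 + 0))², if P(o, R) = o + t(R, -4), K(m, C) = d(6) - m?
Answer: 169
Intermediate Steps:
K(m, C) = 6 - m
t(U, G) = -6 + G + U (t(U, G) = -(6 - (U + G)) = -(6 - (G + U)) = -(6 + (-G - U)) = -(6 - G - U) = -6 + G + U)
P(o, R) = -10 + R + o (P(o, R) = o + (-6 - 4 + R) = o + (-10 + R) = -10 + R + o)
(P(-2, -5) + (4 + 0))² = ((-10 - 5 - 2) + (4 + 0))² = (-17 + 4)² = (-13)² = 169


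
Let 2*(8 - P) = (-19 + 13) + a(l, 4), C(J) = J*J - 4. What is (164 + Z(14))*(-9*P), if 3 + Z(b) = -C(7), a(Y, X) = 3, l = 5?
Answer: -9918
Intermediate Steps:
C(J) = -4 + J² (C(J) = J² - 4 = -4 + J²)
P = 19/2 (P = 8 - ((-19 + 13) + 3)/2 = 8 - (-6 + 3)/2 = 8 - ½*(-3) = 8 + 3/2 = 19/2 ≈ 9.5000)
Z(b) = -48 (Z(b) = -3 - (-4 + 7²) = -3 - (-4 + 49) = -3 - 1*45 = -3 - 45 = -48)
(164 + Z(14))*(-9*P) = (164 - 48)*(-9*19/2) = 116*(-171/2) = -9918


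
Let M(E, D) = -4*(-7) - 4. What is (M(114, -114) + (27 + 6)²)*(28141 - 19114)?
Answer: 10047051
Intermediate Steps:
M(E, D) = 24 (M(E, D) = 28 - 4 = 24)
(M(114, -114) + (27 + 6)²)*(28141 - 19114) = (24 + (27 + 6)²)*(28141 - 19114) = (24 + 33²)*9027 = (24 + 1089)*9027 = 1113*9027 = 10047051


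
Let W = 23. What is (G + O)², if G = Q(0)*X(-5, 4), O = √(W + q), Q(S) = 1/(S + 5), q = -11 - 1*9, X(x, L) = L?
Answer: 91/25 + 8*√3/5 ≈ 6.4113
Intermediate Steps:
q = -20 (q = -11 - 9 = -20)
Q(S) = 1/(5 + S)
O = √3 (O = √(23 - 20) = √3 ≈ 1.7320)
G = ⅘ (G = 4/(5 + 0) = 4/5 = (⅕)*4 = ⅘ ≈ 0.80000)
(G + O)² = (⅘ + √3)²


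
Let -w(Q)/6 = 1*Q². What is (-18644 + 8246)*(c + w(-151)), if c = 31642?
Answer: 1093495272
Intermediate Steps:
w(Q) = -6*Q²
(-18644 + 8246)*(c + w(-151)) = (-18644 + 8246)*(31642 - 6*(-151)²) = -10398*(31642 - 6*22801) = -10398*(31642 - 136806) = -10398*(-105164) = 1093495272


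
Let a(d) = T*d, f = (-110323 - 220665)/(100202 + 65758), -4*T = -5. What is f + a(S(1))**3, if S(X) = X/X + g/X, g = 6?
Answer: 886793971/1327680 ≈ 667.93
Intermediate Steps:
T = 5/4 (T = -1/4*(-5) = 5/4 ≈ 1.2500)
S(X) = 1 + 6/X (S(X) = X/X + 6/X = 1 + 6/X)
f = -82747/41490 (f = -330988/165960 = -330988*1/165960 = -82747/41490 ≈ -1.9944)
a(d) = 5*d/4
f + a(S(1))**3 = -82747/41490 + (5*((6 + 1)/1)/4)**3 = -82747/41490 + (5*(1*7)/4)**3 = -82747/41490 + ((5/4)*7)**3 = -82747/41490 + (35/4)**3 = -82747/41490 + 42875/64 = 886793971/1327680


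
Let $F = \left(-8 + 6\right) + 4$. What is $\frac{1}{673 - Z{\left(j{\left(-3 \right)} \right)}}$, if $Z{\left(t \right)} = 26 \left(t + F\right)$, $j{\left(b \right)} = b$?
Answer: $\frac{1}{699} \approx 0.0014306$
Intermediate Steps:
$F = 2$ ($F = -2 + 4 = 2$)
$Z{\left(t \right)} = 52 + 26 t$ ($Z{\left(t \right)} = 26 \left(t + 2\right) = 26 \left(2 + t\right) = 52 + 26 t$)
$\frac{1}{673 - Z{\left(j{\left(-3 \right)} \right)}} = \frac{1}{673 - \left(52 + 26 \left(-3\right)\right)} = \frac{1}{673 - \left(52 - 78\right)} = \frac{1}{673 - -26} = \frac{1}{673 + 26} = \frac{1}{699}$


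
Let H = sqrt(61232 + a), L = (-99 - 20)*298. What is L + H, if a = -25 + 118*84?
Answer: -35462 + sqrt(71119) ≈ -35195.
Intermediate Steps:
a = 9887 (a = -25 + 9912 = 9887)
L = -35462 (L = -119*298 = -35462)
H = sqrt(71119) (H = sqrt(61232 + 9887) = sqrt(71119) ≈ 266.68)
L + H = -35462 + sqrt(71119)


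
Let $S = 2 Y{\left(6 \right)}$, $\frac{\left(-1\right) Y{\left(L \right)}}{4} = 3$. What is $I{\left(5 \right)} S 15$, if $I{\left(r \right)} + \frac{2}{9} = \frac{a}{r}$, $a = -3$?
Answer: $296$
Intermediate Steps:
$Y{\left(L \right)} = -12$ ($Y{\left(L \right)} = \left(-4\right) 3 = -12$)
$S = -24$ ($S = 2 \left(-12\right) = -24$)
$I{\left(r \right)} = - \frac{2}{9} - \frac{3}{r}$
$I{\left(5 \right)} S 15 = \left(- \frac{2}{9} - \frac{3}{5}\right) \left(-24\right) 15 = \left(- \frac{37}{45}\right) \left(-24\right) 15 = \frac{296}{15} \cdot 15 = 296$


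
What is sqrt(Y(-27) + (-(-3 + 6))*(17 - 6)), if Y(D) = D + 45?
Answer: I*sqrt(15) ≈ 3.873*I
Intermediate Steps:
Y(D) = 45 + D
sqrt(Y(-27) + (-(-3 + 6))*(17 - 6)) = sqrt((45 - 27) + (-(-3 + 6))*(17 - 6)) = sqrt(18 - 1*3*11) = sqrt(18 - 3*11) = sqrt(18 - 33) = sqrt(-15) = I*sqrt(15)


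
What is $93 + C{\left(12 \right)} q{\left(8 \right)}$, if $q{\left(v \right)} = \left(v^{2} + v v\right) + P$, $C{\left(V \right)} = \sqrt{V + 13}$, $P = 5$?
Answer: $758$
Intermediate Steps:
$C{\left(V \right)} = \sqrt{13 + V}$
$q{\left(v \right)} = 5 + 2 v^{2}$ ($q{\left(v \right)} = \left(v^{2} + v v\right) + 5 = \left(v^{2} + v^{2}\right) + 5 = 2 v^{2} + 5 = 5 + 2 v^{2}$)
$93 + C{\left(12 \right)} q{\left(8 \right)} = 93 + \sqrt{13 + 12} \left(5 + 2 \cdot 8^{2}\right) = 93 + \sqrt{25} \left(5 + 2 \cdot 64\right) = 93 + 5 \left(5 + 128\right) = 93 + 5 \cdot 133 = 93 + 665 = 758$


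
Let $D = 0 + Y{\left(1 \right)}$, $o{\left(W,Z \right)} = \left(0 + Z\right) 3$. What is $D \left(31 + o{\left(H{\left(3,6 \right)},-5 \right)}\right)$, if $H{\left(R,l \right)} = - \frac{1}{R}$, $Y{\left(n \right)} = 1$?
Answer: $16$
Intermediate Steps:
$o{\left(W,Z \right)} = 3 Z$ ($o{\left(W,Z \right)} = Z 3 = 3 Z$)
$D = 1$ ($D = 0 + 1 = 1$)
$D \left(31 + o{\left(H{\left(3,6 \right)},-5 \right)}\right) = 1 \left(31 + 3 \left(-5\right)\right) = 1 \left(31 - 15\right) = 1 \cdot 16 = 16$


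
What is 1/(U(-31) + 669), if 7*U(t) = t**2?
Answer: 7/5644 ≈ 0.0012403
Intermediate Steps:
U(t) = t**2/7
1/(U(-31) + 669) = 1/((1/7)*(-31)**2 + 669) = 1/((1/7)*961 + 669) = 1/(961/7 + 669) = 1/(5644/7) = 7/5644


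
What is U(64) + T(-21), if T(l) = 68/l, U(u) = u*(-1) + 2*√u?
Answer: -1076/21 ≈ -51.238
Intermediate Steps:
U(u) = -u + 2*√u
U(64) + T(-21) = (-1*64 + 2*√64) + 68/(-21) = (-64 + 2*8) + 68*(-1/21) = (-64 + 16) - 68/21 = -48 - 68/21 = -1076/21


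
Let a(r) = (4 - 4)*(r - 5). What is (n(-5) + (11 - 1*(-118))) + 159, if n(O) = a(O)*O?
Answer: 288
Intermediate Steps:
a(r) = 0 (a(r) = 0*(-5 + r) = 0)
n(O) = 0 (n(O) = 0*O = 0)
(n(-5) + (11 - 1*(-118))) + 159 = (0 + (11 - 1*(-118))) + 159 = (0 + (11 + 118)) + 159 = (0 + 129) + 159 = 129 + 159 = 288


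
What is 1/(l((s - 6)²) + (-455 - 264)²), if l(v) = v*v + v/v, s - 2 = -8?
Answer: 1/537698 ≈ 1.8598e-6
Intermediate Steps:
s = -6 (s = 2 - 8 = -6)
l(v) = 1 + v² (l(v) = v² + 1 = 1 + v²)
1/(l((s - 6)²) + (-455 - 264)²) = 1/((1 + ((-6 - 6)²)²) + (-455 - 264)²) = 1/((1 + ((-12)²)²) + (-719)²) = 1/((1 + 144²) + 516961) = 1/((1 + 20736) + 516961) = 1/(20737 + 516961) = 1/537698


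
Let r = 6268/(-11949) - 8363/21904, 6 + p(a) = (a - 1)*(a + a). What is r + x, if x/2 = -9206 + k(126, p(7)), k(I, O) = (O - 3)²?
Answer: -1874753900911/261730896 ≈ -7162.9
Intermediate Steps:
p(a) = -6 + 2*a*(-1 + a) (p(a) = -6 + (a - 1)*(a + a) = -6 + (-1 + a)*(2*a) = -6 + 2*a*(-1 + a))
k(I, O) = (-3 + O)²
x = -7162 (x = 2*(-9206 + (-3 + (-6 - 2*7 + 2*7²))²) = 2*(-9206 + (-3 + (-6 - 14 + 2*49))²) = 2*(-9206 + (-3 + (-6 - 14 + 98))²) = 2*(-9206 + (-3 + 78)²) = 2*(-9206 + 75²) = 2*(-9206 + 5625) = 2*(-3581) = -7162)
r = -237223759/261730896 (r = 6268*(-1/11949) - 8363*1/21904 = -6268/11949 - 8363/21904 = -237223759/261730896 ≈ -0.90637)
r + x = -237223759/261730896 - 7162 = -1874753900911/261730896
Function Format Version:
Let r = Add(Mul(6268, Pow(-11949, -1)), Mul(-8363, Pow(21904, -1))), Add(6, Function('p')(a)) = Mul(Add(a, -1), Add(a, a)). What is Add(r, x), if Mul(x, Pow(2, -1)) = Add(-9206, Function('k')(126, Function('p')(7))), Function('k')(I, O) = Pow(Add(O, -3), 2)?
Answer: Rational(-1874753900911, 261730896) ≈ -7162.9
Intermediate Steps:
Function('p')(a) = Add(-6, Mul(2, a, Add(-1, a))) (Function('p')(a) = Add(-6, Mul(Add(a, -1), Add(a, a))) = Add(-6, Mul(Add(-1, a), Mul(2, a))) = Add(-6, Mul(2, a, Add(-1, a))))
Function('k')(I, O) = Pow(Add(-3, O), 2)
x = -7162 (x = Mul(2, Add(-9206, Pow(Add(-3, Add(-6, Mul(-2, 7), Mul(2, Pow(7, 2)))), 2))) = Mul(2, Add(-9206, Pow(Add(-3, Add(-6, -14, Mul(2, 49))), 2))) = Mul(2, Add(-9206, Pow(Add(-3, Add(-6, -14, 98)), 2))) = Mul(2, Add(-9206, Pow(Add(-3, 78), 2))) = Mul(2, Add(-9206, Pow(75, 2))) = Mul(2, Add(-9206, 5625)) = Mul(2, -3581) = -7162)
r = Rational(-237223759, 261730896) (r = Add(Mul(6268, Rational(-1, 11949)), Mul(-8363, Rational(1, 21904))) = Add(Rational(-6268, 11949), Rational(-8363, 21904)) = Rational(-237223759, 261730896) ≈ -0.90637)
Add(r, x) = Add(Rational(-237223759, 261730896), -7162) = Rational(-1874753900911, 261730896)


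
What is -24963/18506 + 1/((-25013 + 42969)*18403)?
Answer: -4124440121789/3057600811804 ≈ -1.3489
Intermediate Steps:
-24963/18506 + 1/((-25013 + 42969)*18403) = -24963*1/18506 + (1/18403)/17956 = -24963/18506 + (1/17956)*(1/18403) = -24963/18506 + 1/330444268 = -4124440121789/3057600811804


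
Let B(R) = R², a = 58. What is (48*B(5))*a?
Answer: 69600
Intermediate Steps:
(48*B(5))*a = (48*5²)*58 = (48*25)*58 = 1200*58 = 69600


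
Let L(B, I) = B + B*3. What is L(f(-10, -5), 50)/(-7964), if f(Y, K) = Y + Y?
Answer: 20/1991 ≈ 0.010045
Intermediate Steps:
f(Y, K) = 2*Y
L(B, I) = 4*B (L(B, I) = B + 3*B = 4*B)
L(f(-10, -5), 50)/(-7964) = (4*(2*(-10)))/(-7964) = (4*(-20))*(-1/7964) = -80*(-1/7964) = 20/1991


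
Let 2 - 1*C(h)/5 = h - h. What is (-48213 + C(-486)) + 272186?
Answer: 223983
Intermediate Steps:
C(h) = 10 (C(h) = 10 - 5*(h - h) = 10 - 5*0 = 10 + 0 = 10)
(-48213 + C(-486)) + 272186 = (-48213 + 10) + 272186 = -48203 + 272186 = 223983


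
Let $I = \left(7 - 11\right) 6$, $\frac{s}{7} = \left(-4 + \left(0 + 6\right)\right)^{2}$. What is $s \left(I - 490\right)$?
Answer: $-14392$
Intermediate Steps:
$s = 28$ ($s = 7 \left(-4 + \left(0 + 6\right)\right)^{2} = 7 \left(-4 + 6\right)^{2} = 7 \cdot 2^{2} = 7 \cdot 4 = 28$)
$I = -24$ ($I = \left(-4\right) 6 = -24$)
$s \left(I - 490\right) = 28 \left(-24 - 490\right) = 28 \left(-514\right) = -14392$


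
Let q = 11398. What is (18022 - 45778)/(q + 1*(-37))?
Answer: -9252/3787 ≈ -2.4431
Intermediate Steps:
(18022 - 45778)/(q + 1*(-37)) = (18022 - 45778)/(11398 + 1*(-37)) = -27756/(11398 - 37) = -27756/11361 = -27756*1/11361 = -9252/3787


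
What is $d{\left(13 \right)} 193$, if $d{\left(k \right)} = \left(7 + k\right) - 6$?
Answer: $2702$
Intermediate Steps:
$d{\left(k \right)} = 1 + k$
$d{\left(13 \right)} 193 = \left(1 + 13\right) 193 = 14 \cdot 193 = 2702$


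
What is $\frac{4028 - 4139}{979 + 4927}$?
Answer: $- \frac{111}{5906} \approx -0.018794$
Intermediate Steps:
$\frac{4028 - 4139}{979 + 4927} = - \frac{111}{5906}$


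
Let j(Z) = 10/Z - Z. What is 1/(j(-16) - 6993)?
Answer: -8/55821 ≈ -0.00014332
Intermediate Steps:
j(Z) = -Z + 10/Z
1/(j(-16) - 6993) = 1/((-1*(-16) + 10/(-16)) - 6993) = 1/((16 + 10*(-1/16)) - 6993) = 1/((16 - 5/8) - 6993) = 1/(123/8 - 6993) = 1/(-55821/8) = -8/55821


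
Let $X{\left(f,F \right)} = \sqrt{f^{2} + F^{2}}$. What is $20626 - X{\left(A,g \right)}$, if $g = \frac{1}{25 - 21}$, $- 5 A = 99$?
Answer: $20626 - \frac{\sqrt{156841}}{20} \approx 20606.0$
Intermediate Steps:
$A = - \frac{99}{5}$ ($A = \left(- \frac{1}{5}\right) 99 = - \frac{99}{5} \approx -19.8$)
$g = \frac{1}{4} \approx 0.25$
$X{\left(f,F \right)} = \sqrt{F^{2} + f^{2}}$
$20626 - X{\left(A,g \right)} = 20626 - \sqrt{\left(\frac{1}{4}\right)^{2} + \left(- \frac{99}{5}\right)^{2}} = 20626 - \sqrt{\frac{1}{16} + \frac{9801}{25}} = 20626 - \sqrt{\frac{156841}{400}} = 20626 - \frac{\sqrt{156841}}{20}$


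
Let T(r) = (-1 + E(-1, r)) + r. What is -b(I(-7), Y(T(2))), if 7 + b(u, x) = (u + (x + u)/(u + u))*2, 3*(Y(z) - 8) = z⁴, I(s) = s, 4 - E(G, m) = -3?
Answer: 4540/21 ≈ 216.19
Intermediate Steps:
E(G, m) = 7 (E(G, m) = 4 - 1*(-3) = 4 + 3 = 7)
T(r) = 6 + r (T(r) = (-1 + 7) + r = 6 + r)
Y(z) = 8 + z⁴/3
b(u, x) = -7 + 2*u + (u + x)/u (b(u, x) = -7 + (u + (x + u)/(u + u))*2 = -7 + (u + (u + x)/((2*u)))*2 = -7 + (u + (u + x)*(1/(2*u)))*2 = -7 + (u + (u + x)/(2*u))*2 = -7 + (2*u + (u + x)/u) = -7 + 2*u + (u + x)/u)
-b(I(-7), Y(T(2))) = -(-6 + 2*(-7) + (8 + (6 + 2)⁴/3)/(-7)) = -(-6 - 14 + (8 + (⅓)*8⁴)*(-⅐)) = -(-6 - 14 + (8 + (⅓)*4096)*(-⅐)) = -(-6 - 14 + (8 + 4096/3)*(-⅐)) = -(-6 - 14 + (4120/3)*(-⅐)) = -(-6 - 14 - 4120/21) = -1*(-4540/21) = 4540/21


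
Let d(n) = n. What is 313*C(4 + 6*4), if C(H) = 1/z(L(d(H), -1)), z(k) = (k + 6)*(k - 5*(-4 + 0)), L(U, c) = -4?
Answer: 313/32 ≈ 9.7813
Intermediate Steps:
z(k) = (6 + k)*(20 + k) (z(k) = (6 + k)*(k - 5*(-4)) = (6 + k)*(k + 20) = (6 + k)*(20 + k))
C(H) = 1/32 (C(H) = 1/(120 + (-4)² + 26*(-4)) = 1/(120 + 16 - 104) = 1/32)
313*C(4 + 6*4) = 313*(1/32) = 313/32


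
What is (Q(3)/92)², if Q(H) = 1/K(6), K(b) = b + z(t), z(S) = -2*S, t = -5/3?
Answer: 9/6635776 ≈ 1.3563e-6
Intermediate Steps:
t = -5/3 (t = -5*⅓ = -5/3 ≈ -1.6667)
K(b) = 10/3 + b (K(b) = b - 2*(-5/3) = b + 10/3 = 10/3 + b)
Q(H) = 3/28 (Q(H) = 1/(10/3 + 6) = 1/(28/3) = 3/28)
(Q(3)/92)² = ((3/28)/92)² = ((3/28)*(1/92))² = (3/2576)² = 9/6635776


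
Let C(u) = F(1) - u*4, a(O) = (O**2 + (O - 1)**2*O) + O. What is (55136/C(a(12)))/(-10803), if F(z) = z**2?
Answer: 55136/69474093 ≈ 0.00079362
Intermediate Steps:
a(O) = O + O**2 + O*(-1 + O)**2 (a(O) = (O**2 + (-1 + O)**2*O) + O = (O**2 + O*(-1 + O)**2) + O = O + O**2 + O*(-1 + O)**2)
C(u) = 1 - 4*u (C(u) = 1**2 - u*4 = 1 - 4*u)
(55136/C(a(12)))/(-10803) = (55136/(1 - 48*(2 + 12**2 - 1*12)))/(-10803) = (55136/(1 - 48*(2 + 144 - 12)))*(-1/10803) = (55136/(1 - 48*134))*(-1/10803) = (55136/(1 - 4*1608))*(-1/10803) = (55136/(1 - 6432))*(-1/10803) = (55136/(-6431))*(-1/10803) = (55136*(-1/6431))*(-1/10803) = -55136/6431*(-1/10803) = 55136/69474093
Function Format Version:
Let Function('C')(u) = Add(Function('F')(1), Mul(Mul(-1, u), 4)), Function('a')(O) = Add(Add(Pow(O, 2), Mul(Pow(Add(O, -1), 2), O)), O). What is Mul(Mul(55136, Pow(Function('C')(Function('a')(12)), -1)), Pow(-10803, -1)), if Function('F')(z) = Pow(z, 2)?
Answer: Rational(55136, 69474093) ≈ 0.00079362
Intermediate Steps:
Function('a')(O) = Add(O, Pow(O, 2), Mul(O, Pow(Add(-1, O), 2))) (Function('a')(O) = Add(Add(Pow(O, 2), Mul(Pow(Add(-1, O), 2), O)), O) = Add(Add(Pow(O, 2), Mul(O, Pow(Add(-1, O), 2))), O) = Add(O, Pow(O, 2), Mul(O, Pow(Add(-1, O), 2))))
Function('C')(u) = Add(1, Mul(-4, u)) (Function('C')(u) = Add(Pow(1, 2), Mul(Mul(-1, u), 4)) = Add(1, Mul(-4, u)))
Mul(Mul(55136, Pow(Function('C')(Function('a')(12)), -1)), Pow(-10803, -1)) = Mul(Mul(55136, Pow(Add(1, Mul(-4, Mul(12, Add(2, Pow(12, 2), Mul(-1, 12))))), -1)), Pow(-10803, -1)) = Mul(Mul(55136, Pow(Add(1, Mul(-4, Mul(12, Add(2, 144, -12)))), -1)), Rational(-1, 10803)) = Mul(Mul(55136, Pow(Add(1, Mul(-4, Mul(12, 134))), -1)), Rational(-1, 10803)) = Mul(Mul(55136, Pow(Add(1, Mul(-4, 1608)), -1)), Rational(-1, 10803)) = Mul(Mul(55136, Pow(Add(1, -6432), -1)), Rational(-1, 10803)) = Mul(Mul(55136, Pow(-6431, -1)), Rational(-1, 10803)) = Mul(Mul(55136, Rational(-1, 6431)), Rational(-1, 10803)) = Mul(Rational(-55136, 6431), Rational(-1, 10803)) = Rational(55136, 69474093)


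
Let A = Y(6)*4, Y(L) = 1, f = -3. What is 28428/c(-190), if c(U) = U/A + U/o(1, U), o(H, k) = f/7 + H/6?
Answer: 625416/14915 ≈ 41.932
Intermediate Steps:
o(H, k) = -3/7 + H/6
A = 4 (A = 1*4 = 4)
c(U) = -157*U/44 (c(U) = U/4 + U/(-3/7 + (1/6)*1) = U*(1/4) + U/(-3/7 + 1/6) = U/4 + U/(-11/42) = U/4 + U*(-42/11) = U/4 - 42*U/11 = -157*U/44)
28428/c(-190) = 28428/((-157/44*(-190))) = 28428/(14915/22) = 28428*(22/14915) = 625416/14915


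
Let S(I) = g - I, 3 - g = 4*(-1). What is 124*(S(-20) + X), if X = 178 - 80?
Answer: 15500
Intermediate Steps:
g = 7 (g = 3 - 4*(-1) = 3 - 1*(-4) = 3 + 4 = 7)
X = 98
S(I) = 7 - I
124*(S(-20) + X) = 124*((7 - 1*(-20)) + 98) = 124*((7 + 20) + 98) = 124*(27 + 98) = 124*125 = 15500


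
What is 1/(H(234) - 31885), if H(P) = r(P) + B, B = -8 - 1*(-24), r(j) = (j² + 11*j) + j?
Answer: 1/25695 ≈ 3.8918e-5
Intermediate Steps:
r(j) = j² + 12*j
B = 16 (B = -8 + 24 = 16)
H(P) = 16 + P*(12 + P) (H(P) = P*(12 + P) + 16 = 16 + P*(12 + P))
1/(H(234) - 31885) = 1/((16 + 234*(12 + 234)) - 31885) = 1/((16 + 234*246) - 31885) = 1/((16 + 57564) - 31885) = 1/(57580 - 31885) = 1/25695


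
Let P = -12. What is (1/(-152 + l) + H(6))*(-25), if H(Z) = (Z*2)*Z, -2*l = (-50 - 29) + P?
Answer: -383350/213 ≈ -1799.8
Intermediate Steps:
l = 91/2 (l = -((-50 - 29) - 12)/2 = -(-79 - 12)/2 = -½*(-91) = 91/2 ≈ 45.500)
H(Z) = 2*Z² (H(Z) = (2*Z)*Z = 2*Z²)
(1/(-152 + l) + H(6))*(-25) = (1/(-152 + 91/2) + 2*6²)*(-25) = (1/(-213/2) + 2*36)*(-25) = (-2/213 + 72)*(-25) = (15334/213)*(-25) = -383350/213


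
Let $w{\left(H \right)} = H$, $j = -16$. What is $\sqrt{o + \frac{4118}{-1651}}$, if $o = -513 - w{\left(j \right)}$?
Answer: $\frac{i \sqrt{1361521915}}{1651} \approx 22.349 i$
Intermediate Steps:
$o = -497$ ($o = -513 - -16 = -513 + 16 = -497$)
$\sqrt{o + \frac{4118}{-1651}} = \sqrt{-497 + \frac{4118}{-1651}} = \sqrt{-497 + 4118 \left(- \frac{1}{1651}\right)} = \sqrt{-497 - \frac{4118}{1651}} = \sqrt{- \frac{824665}{1651}} = \frac{i \sqrt{1361521915}}{1651}$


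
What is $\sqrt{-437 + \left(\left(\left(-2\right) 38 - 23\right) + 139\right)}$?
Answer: $i \sqrt{397} \approx 19.925 i$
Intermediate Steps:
$\sqrt{-437 + \left(\left(\left(-2\right) 38 - 23\right) + 139\right)} = \sqrt{-437 + \left(\left(-76 - 23\right) + 139\right)} = \sqrt{-437 + \left(-99 + 139\right)} = \sqrt{-437 + 40} = \sqrt{-397} = i \sqrt{397}$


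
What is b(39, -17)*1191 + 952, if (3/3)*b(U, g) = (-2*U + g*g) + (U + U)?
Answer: 345151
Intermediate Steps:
b(U, g) = g² (b(U, g) = (-2*U + g*g) + (U + U) = (-2*U + g²) + 2*U = (g² - 2*U) + 2*U = g²)
b(39, -17)*1191 + 952 = (-17)²*1191 + 952 = 289*1191 + 952 = 344199 + 952 = 345151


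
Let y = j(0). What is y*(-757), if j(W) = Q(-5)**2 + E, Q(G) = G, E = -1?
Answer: -18168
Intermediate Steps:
j(W) = 24 (j(W) = (-5)**2 - 1 = 25 - 1 = 24)
y = 24
y*(-757) = 24*(-757) = -18168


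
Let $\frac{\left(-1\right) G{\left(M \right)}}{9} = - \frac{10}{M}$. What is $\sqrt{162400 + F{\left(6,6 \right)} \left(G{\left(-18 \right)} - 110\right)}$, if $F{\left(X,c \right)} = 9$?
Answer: $\sqrt{161365} \approx 401.7$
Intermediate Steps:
$G{\left(M \right)} = \frac{90}{M}$ ($G{\left(M \right)} = - 9 \left(- \frac{10}{M}\right) = \frac{90}{M}$)
$\sqrt{162400 + F{\left(6,6 \right)} \left(G{\left(-18 \right)} - 110\right)} = \sqrt{162400 + 9 \left(\frac{90}{-18} - 110\right)} = \sqrt{162400 + 9 \left(90 \left(- \frac{1}{18}\right) - 110\right)} = \sqrt{162400 + 9 \left(-5 - 110\right)} = \sqrt{162400 + 9 \left(-115\right)} = \sqrt{162400 - 1035} = \sqrt{161365}$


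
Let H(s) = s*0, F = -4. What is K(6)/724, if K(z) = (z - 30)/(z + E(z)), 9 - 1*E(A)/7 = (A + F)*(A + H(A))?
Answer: 2/905 ≈ 0.0022099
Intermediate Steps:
H(s) = 0
E(A) = 63 - 7*A*(-4 + A) (E(A) = 63 - 7*(A - 4)*(A + 0) = 63 - 7*(-4 + A)*A = 63 - 7*A*(-4 + A))
K(z) = (-30 + z)/(63 - 7*z**2 + 29*z) (K(z) = (z - 30)/(z + (63 - 7*z**2 + 28*z)) = (-30 + z)/(63 - 7*z**2 + 29*z))
K(6)/724 = ((30 - 1*6)/(-63 - 29*6 + 7*6**2))/724 = ((30 - 6)/(-63 - 174 + 7*36))*(1/724) = (24/(-63 - 174 + 252))*(1/724) = (24/15)*(1/724) = ((1/15)*24)*(1/724) = (8/5)*(1/724) = 2/905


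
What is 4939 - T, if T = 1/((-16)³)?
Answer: 20230145/4096 ≈ 4939.0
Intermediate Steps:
T = -1/4096 (T = 1/(-4096) = -1/4096 ≈ -0.00024414)
4939 - T = 4939 - 1*(-1/4096) = 4939 + 1/4096 = 20230145/4096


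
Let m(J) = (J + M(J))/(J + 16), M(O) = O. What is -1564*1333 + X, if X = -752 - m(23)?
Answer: -81337042/39 ≈ -2.0856e+6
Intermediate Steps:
m(J) = 2*J/(16 + J) (m(J) = (J + J)/(J + 16) = (2*J)/(16 + J) = 2*J/(16 + J))
X = -29374/39 (X = -752 - 2*23/(16 + 23) = -752 - 2*23/39 = -752 - 1*46/39 = -752 - 46/39 = -29374/39 ≈ -753.18)
-1564*1333 + X = -1564*1333 - 29374/39 = -2084812 - 29374/39 = -81337042/39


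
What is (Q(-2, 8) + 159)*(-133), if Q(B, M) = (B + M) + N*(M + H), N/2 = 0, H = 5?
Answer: -21945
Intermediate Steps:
N = 0 (N = 2*0 = 0)
Q(B, M) = B + M (Q(B, M) = (B + M) + 0*(M + 5) = (B + M) + 0*(5 + M) = (B + M) + 0 = B + M)
(Q(-2, 8) + 159)*(-133) = ((-2 + 8) + 159)*(-133) = (6 + 159)*(-133) = 165*(-133) = -21945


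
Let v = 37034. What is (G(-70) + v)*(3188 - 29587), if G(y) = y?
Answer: -975812636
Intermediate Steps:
(G(-70) + v)*(3188 - 29587) = (-70 + 37034)*(3188 - 29587) = 36964*(-26399) = -975812636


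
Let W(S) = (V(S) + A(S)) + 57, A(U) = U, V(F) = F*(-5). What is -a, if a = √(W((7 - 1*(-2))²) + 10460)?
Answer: -√10193 ≈ -100.96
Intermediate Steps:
V(F) = -5*F
W(S) = 57 - 4*S (W(S) = (-5*S + S) + 57 = -4*S + 57 = 57 - 4*S)
a = √10193 (a = √((57 - 4*(7 - 1*(-2))²) + 10460) = √((57 - 4*(7 + 2)²) + 10460) = √((57 - 4*9²) + 10460) = √((57 - 4*81) + 10460) = √((57 - 324) + 10460) = √(-267 + 10460) = √10193 ≈ 100.96)
-a = -√10193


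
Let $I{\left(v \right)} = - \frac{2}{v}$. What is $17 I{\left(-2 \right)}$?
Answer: $17$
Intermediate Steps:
$17 I{\left(-2 \right)} = 17 \left(- \frac{2}{-2}\right) = 17 \left(\left(-2\right) \left(- \frac{1}{2}\right)\right) = 17 \cdot 1 = 17$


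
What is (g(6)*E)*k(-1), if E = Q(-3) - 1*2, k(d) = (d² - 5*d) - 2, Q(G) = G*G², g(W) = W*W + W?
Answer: -4872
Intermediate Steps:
g(W) = W + W² (g(W) = W² + W = W + W²)
Q(G) = G³
k(d) = -2 + d² - 5*d
E = -29 (E = (-3)³ - 1*2 = -27 - 2 = -29)
(g(6)*E)*k(-1) = ((6*(1 + 6))*(-29))*(-2 + (-1)² - 5*(-1)) = ((6*7)*(-29))*(-2 + 1 + 5) = (42*(-29))*4 = -1218*4 = -4872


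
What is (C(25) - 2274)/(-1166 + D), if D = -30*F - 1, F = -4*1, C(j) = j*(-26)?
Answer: 2924/1047 ≈ 2.7927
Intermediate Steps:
C(j) = -26*j
F = -4
D = 119 (D = -30*(-4) - 1 = 120 - 1 = 119)
(C(25) - 2274)/(-1166 + D) = (-26*25 - 2274)/(-1166 + 119) = (-650 - 2274)/(-1047) = -2924*(-1/1047) = 2924/1047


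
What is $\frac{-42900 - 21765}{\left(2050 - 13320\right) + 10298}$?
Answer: $\frac{2395}{36} \approx 66.528$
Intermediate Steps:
$\frac{-42900 - 21765}{\left(2050 - 13320\right) + 10298} = - \frac{64665}{\left(2050 - 13320\right) + 10298} = - \frac{64665}{-11270 + 10298} = - \frac{64665}{-972} = \left(-64665\right) \left(- \frac{1}{972}\right) = \frac{2395}{36}$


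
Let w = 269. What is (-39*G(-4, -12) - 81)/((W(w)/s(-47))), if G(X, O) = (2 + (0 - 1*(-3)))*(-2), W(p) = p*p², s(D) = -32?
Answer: -9888/19465109 ≈ -0.00050799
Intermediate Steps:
W(p) = p³
G(X, O) = -10 (G(X, O) = (2 + (0 + 3))*(-2) = (2 + 3)*(-2) = 5*(-2) = -10)
(-39*G(-4, -12) - 81)/((W(w)/s(-47))) = (-39*(-10) - 81)/((269³/(-32))) = (390 - 81)/((19465109*(-1/32))) = 309/(-19465109/32) = 309*(-32/19465109) = -9888/19465109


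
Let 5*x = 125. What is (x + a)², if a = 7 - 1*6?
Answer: 676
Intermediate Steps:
x = 25 (x = (⅕)*125 = 25)
a = 1 (a = 7 - 6 = 1)
(x + a)² = (25 + 1)² = 26² = 676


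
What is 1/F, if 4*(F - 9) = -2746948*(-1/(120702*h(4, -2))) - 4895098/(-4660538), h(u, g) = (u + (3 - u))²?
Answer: 5062826319084/50095409023553 ≈ 0.10106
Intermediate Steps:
h(u, g) = 9 (h(u, g) = 3² = 9)
F = 50095409023553/5062826319084 (F = 9 + (-2746948/(9*(-120702)) - 4895098/(-4660538))/4 = 9 + (-2746948/(-1086318) - 4895098*(-1/4660538))/4 = 9 + (-2746948*(-1/1086318) + 2447549/2330269)/4 = 9 + (1373474/543159 + 2447549/2330269)/4 = 9 + (¼)*(4529972151797/1265706579771) = 9 + 4529972151797/5062826319084 = 50095409023553/5062826319084 ≈ 9.8947)
1/F = 1/(50095409023553/5062826319084) = 5062826319084/50095409023553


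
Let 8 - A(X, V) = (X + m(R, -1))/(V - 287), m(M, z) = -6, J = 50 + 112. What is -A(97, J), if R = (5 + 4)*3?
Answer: -1091/125 ≈ -8.7280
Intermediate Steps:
R = 27 (R = 9*3 = 27)
J = 162
A(X, V) = 8 - (-6 + X)/(-287 + V) (A(X, V) = 8 - (X - 6)/(V - 287) = 8 - (-6 + X)/(-287 + V))
-A(97, J) = -(-2290 - 1*97 + 8*162)/(-287 + 162) = -(-2290 - 97 + 1296)/(-125) = -(-1)*(-1091)/125 = -1*1091/125 = -1091/125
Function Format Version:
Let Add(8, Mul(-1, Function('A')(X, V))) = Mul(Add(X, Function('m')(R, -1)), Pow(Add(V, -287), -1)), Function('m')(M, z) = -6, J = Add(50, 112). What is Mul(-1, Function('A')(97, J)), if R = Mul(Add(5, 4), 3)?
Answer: Rational(-1091, 125) ≈ -8.7280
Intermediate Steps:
R = 27 (R = Mul(9, 3) = 27)
J = 162
Function('A')(X, V) = Add(8, Mul(-1, Pow(Add(-287, V), -1), Add(-6, X))) (Function('A')(X, V) = Add(8, Mul(-1, Mul(Add(X, -6), Pow(Add(V, -287), -1)))) = Add(8, Mul(-1, Mul(Add(-6, X), Pow(Add(-287, V), -1)))) = Add(8, Mul(-1, Mul(Pow(Add(-287, V), -1), Add(-6, X)))) = Add(8, Mul(-1, Pow(Add(-287, V), -1), Add(-6, X))))
Mul(-1, Function('A')(97, J)) = Mul(-1, Mul(Pow(Add(-287, 162), -1), Add(-2290, Mul(-1, 97), Mul(8, 162)))) = Mul(-1, Mul(Pow(-125, -1), Add(-2290, -97, 1296))) = Mul(-1, Mul(Rational(-1, 125), -1091)) = Mul(-1, Rational(1091, 125)) = Rational(-1091, 125)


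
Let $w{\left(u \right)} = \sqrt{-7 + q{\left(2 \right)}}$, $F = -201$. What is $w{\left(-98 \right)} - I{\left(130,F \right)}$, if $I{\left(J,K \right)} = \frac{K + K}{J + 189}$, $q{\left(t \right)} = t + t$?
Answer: $\frac{402}{319} + i \sqrt{3} \approx 1.2602 + 1.732 i$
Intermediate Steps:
$q{\left(t \right)} = 2 t$
$I{\left(J,K \right)} = \frac{2 K}{189 + J}$
$w{\left(u \right)} = i \sqrt{3}$ ($w{\left(u \right)} = \sqrt{-7 + 2 \cdot 2} = \sqrt{-7 + 4} = \sqrt{-3} = i \sqrt{3}$)
$w{\left(-98 \right)} - I{\left(130,F \right)} = i \sqrt{3} - 2 \left(-201\right) \frac{1}{189 + 130} = i \sqrt{3} - 2 \left(-201\right) \frac{1}{319} = i \sqrt{3} - - \frac{402}{319} = i \sqrt{3} + \frac{402}{319} = \frac{402}{319} + i \sqrt{3}$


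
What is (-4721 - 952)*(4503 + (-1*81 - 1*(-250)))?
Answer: -26504256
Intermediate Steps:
(-4721 - 952)*(4503 + (-1*81 - 1*(-250))) = -5673*(4503 + (-81 + 250)) = -5673*(4503 + 169) = -5673*4672 = -26504256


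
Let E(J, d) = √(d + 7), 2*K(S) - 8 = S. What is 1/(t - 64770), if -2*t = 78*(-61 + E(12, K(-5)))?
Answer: -41594/2595082635 + 13*√34/2595082635 ≈ -1.5999e-5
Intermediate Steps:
K(S) = 4 + S/2
E(J, d) = √(7 + d)
t = 2379 - 39*√34/2 (t = -39*(-61 + √(7 + (4 + (½)*(-5)))) = -39*(-61 + √(7 + (4 - 5/2))) = -39*(-61 + √(7 + 3/2)) = -39*(-61 + √(17/2)) = -39*(-61 + √34/2) = -(-4758 + 39*√34)/2 = 2379 - 39*√34/2 ≈ 2265.3)
1/(t - 64770) = 1/((2379 - 39*√34/2) - 64770) = 1/(-62391 - 39*√34/2)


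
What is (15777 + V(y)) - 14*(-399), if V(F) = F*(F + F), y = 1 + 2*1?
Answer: 21381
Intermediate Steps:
y = 3 (y = 1 + 2 = 3)
V(F) = 2*F² (V(F) = F*(2*F) = 2*F²)
(15777 + V(y)) - 14*(-399) = (15777 + 2*3²) - 14*(-399) = (15777 + 2*9) + 5586 = (15777 + 18) + 5586 = 15795 + 5586 = 21381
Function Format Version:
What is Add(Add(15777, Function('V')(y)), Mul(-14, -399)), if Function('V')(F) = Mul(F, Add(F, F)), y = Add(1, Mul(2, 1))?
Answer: 21381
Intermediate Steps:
y = 3 (y = Add(1, 2) = 3)
Function('V')(F) = Mul(2, Pow(F, 2)) (Function('V')(F) = Mul(F, Mul(2, F)) = Mul(2, Pow(F, 2)))
Add(Add(15777, Function('V')(y)), Mul(-14, -399)) = Add(Add(15777, Mul(2, Pow(3, 2))), Mul(-14, -399)) = Add(Add(15777, Mul(2, 9)), 5586) = Add(Add(15777, 18), 5586) = Add(15795, 5586) = 21381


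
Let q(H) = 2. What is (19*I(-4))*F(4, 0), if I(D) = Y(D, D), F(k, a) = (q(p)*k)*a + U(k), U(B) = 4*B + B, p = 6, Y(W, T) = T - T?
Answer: 0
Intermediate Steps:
Y(W, T) = 0
U(B) = 5*B
F(k, a) = 5*k + 2*a*k (F(k, a) = (2*k)*a + 5*k = 2*a*k + 5*k = 5*k + 2*a*k)
I(D) = 0
(19*I(-4))*F(4, 0) = (19*0)*(4*(5 + 2*0)) = 0*(4*(5 + 0)) = 0*(4*5) = 0*20 = 0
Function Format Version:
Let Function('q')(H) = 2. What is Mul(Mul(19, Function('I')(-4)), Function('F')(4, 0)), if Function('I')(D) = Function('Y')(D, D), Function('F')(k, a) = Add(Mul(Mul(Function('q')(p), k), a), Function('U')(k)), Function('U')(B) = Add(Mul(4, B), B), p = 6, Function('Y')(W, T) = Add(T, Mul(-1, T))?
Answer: 0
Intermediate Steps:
Function('Y')(W, T) = 0
Function('U')(B) = Mul(5, B)
Function('F')(k, a) = Add(Mul(5, k), Mul(2, a, k)) (Function('F')(k, a) = Add(Mul(Mul(2, k), a), Mul(5, k)) = Add(Mul(2, a, k), Mul(5, k)) = Add(Mul(5, k), Mul(2, a, k)))
Function('I')(D) = 0
Mul(Mul(19, Function('I')(-4)), Function('F')(4, 0)) = Mul(Mul(19, 0), Mul(4, Add(5, Mul(2, 0)))) = Mul(0, Mul(4, Add(5, 0))) = Mul(0, Mul(4, 5)) = Mul(0, 20) = 0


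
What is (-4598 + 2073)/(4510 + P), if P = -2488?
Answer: -2525/2022 ≈ -1.2488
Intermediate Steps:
(-4598 + 2073)/(4510 + P) = (-4598 + 2073)/(4510 - 2488) = -2525/2022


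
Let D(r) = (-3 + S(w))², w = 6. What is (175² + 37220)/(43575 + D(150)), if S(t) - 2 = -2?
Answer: 22615/14528 ≈ 1.5566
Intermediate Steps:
S(t) = 0 (S(t) = 2 - 2 = 0)
D(r) = 9 (D(r) = (-3 + 0)² = (-3)² = 9)
(175² + 37220)/(43575 + D(150)) = (175² + 37220)/(43575 + 9) = (30625 + 37220)/43584 = 67845*(1/43584) = 22615/14528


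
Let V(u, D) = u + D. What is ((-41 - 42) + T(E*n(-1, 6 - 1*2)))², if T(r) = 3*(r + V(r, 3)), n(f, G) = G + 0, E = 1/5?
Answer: 119716/25 ≈ 4788.6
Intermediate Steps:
V(u, D) = D + u
E = ⅕ ≈ 0.20000
n(f, G) = G
T(r) = 9 + 6*r (T(r) = 3*(r + (3 + r)) = 3*(3 + 2*r) = 9 + 6*r)
((-41 - 42) + T(E*n(-1, 6 - 1*2)))² = ((-41 - 42) + (9 + 6*((6 - 1*2)/5)))² = (-83 + (9 + 6*((6 - 2)/5)))² = (-83 + (9 + 6*((⅕)*4)))² = (-83 + (9 + 6*(⅘)))² = (-83 + (9 + 24/5))² = (-83 + 69/5)² = (-346/5)² = 119716/25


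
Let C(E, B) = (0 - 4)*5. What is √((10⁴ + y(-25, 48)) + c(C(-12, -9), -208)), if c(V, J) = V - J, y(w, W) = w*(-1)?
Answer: √10213 ≈ 101.06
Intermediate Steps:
y(w, W) = -w
C(E, B) = -20 (C(E, B) = -4*5 = -20)
√((10⁴ + y(-25, 48)) + c(C(-12, -9), -208)) = √((10⁴ - 1*(-25)) + (-20 - 1*(-208))) = √((10000 + 25) + (-20 + 208)) = √(10025 + 188) = √10213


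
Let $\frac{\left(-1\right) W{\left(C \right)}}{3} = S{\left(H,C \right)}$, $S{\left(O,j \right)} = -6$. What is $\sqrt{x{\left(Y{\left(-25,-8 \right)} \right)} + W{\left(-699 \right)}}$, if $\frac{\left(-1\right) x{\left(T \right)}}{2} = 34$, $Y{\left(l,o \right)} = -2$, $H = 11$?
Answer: $5 i \sqrt{2} \approx 7.0711 i$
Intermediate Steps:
$x{\left(T \right)} = -68$ ($x{\left(T \right)} = \left(-2\right) 34 = -68$)
$W{\left(C \right)} = 18$ ($W{\left(C \right)} = \left(-3\right) \left(-6\right) = 18$)
$\sqrt{x{\left(Y{\left(-25,-8 \right)} \right)} + W{\left(-699 \right)}} = \sqrt{-68 + 18} = \sqrt{-50} = 5 i \sqrt{2}$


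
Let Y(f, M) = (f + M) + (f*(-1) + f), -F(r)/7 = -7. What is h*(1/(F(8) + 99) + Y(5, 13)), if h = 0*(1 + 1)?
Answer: 0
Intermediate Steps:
F(r) = 49 (F(r) = -7*(-7) = 49)
h = 0 (h = 0*2 = 0)
Y(f, M) = M + f (Y(f, M) = (M + f) + (-f + f) = (M + f) + 0 = M + f)
h*(1/(F(8) + 99) + Y(5, 13)) = 0*(1/(49 + 99) + (13 + 5)) = 0*(1/148 + 18) = 0*(2665/148) = 0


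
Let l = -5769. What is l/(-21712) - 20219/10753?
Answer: -376960871/233469136 ≈ -1.6146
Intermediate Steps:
l/(-21712) - 20219/10753 = -5769/(-21712) - 20219/10753 = -5769*(-1/21712) - 20219*1/10753 = 5769/21712 - 20219/10753 = -376960871/233469136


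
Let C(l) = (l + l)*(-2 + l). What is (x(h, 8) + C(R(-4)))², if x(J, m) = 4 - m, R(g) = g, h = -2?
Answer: 1936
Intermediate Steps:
C(l) = 2*l*(-2 + l) (C(l) = (2*l)*(-2 + l) = 2*l*(-2 + l))
(x(h, 8) + C(R(-4)))² = ((4 - 1*8) + 2*(-4)*(-2 - 4))² = ((4 - 8) + 2*(-4)*(-6))² = (-4 + 48)² = 44² = 1936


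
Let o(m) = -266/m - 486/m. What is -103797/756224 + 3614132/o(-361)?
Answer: 61665414001669/35542528 ≈ 1.7350e+6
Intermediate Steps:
o(m) = -752/m
-103797/756224 + 3614132/o(-361) = -103797/756224 + 3614132/((-752/(-361))) = -103797*1/756224 + 3614132/((-752*(-1/361))) = -103797/756224 + 3614132/(752/361) = -103797/756224 + 3614132*(361/752) = -103797/756224 + 326175413/188 = 61665414001669/35542528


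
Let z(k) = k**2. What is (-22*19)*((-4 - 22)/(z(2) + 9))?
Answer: 836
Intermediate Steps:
(-22*19)*((-4 - 22)/(z(2) + 9)) = (-22*19)*((-4 - 22)/(2**2 + 9)) = -(-10868)/(4 + 9) = -(-10868)/13 = -418*(-2) = 836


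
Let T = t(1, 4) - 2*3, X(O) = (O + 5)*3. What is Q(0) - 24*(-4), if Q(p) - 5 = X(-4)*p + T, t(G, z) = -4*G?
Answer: 91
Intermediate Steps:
X(O) = 15 + 3*O (X(O) = (5 + O)*3 = 15 + 3*O)
T = -10 (T = -4*1 - 2*3 = -4 - 6 = -10)
Q(p) = -5 + 3*p (Q(p) = 5 + ((15 + 3*(-4))*p - 10) = 5 + ((15 - 12)*p - 10) = 5 + (3*p - 10) = 5 + (-10 + 3*p) = -5 + 3*p)
Q(0) - 24*(-4) = (-5 + 3*0) - 24*(-4) = (-5 + 0) + 96 = -5 + 96 = 91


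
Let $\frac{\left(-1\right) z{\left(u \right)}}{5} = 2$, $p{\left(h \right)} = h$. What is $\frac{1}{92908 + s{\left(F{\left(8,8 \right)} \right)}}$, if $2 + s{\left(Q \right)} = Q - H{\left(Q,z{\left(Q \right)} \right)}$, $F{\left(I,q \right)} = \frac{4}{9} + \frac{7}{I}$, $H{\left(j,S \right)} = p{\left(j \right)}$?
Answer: $\frac{1}{92906} \approx 1.0764 \cdot 10^{-5}$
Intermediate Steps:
$z{\left(u \right)} = -10$ ($z{\left(u \right)} = \left(-5\right) 2 = -10$)
$H{\left(j,S \right)} = j$
$F{\left(I,q \right)} = \frac{4}{9} + \frac{7}{I}$ ($F{\left(I,q \right)} = 4 \cdot \frac{1}{9} + \frac{7}{I} = \frac{4}{9} + \frac{7}{I}$)
$s{\left(Q \right)} = -2$ ($s{\left(Q \right)} = -2 + \left(Q - Q\right) = -2 + 0 = -2$)
$\frac{1}{92908 + s{\left(F{\left(8,8 \right)} \right)}} = \frac{1}{92908 - 2} = \frac{1}{92906}$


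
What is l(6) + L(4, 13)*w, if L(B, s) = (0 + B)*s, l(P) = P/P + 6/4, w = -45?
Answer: -4675/2 ≈ -2337.5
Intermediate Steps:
l(P) = 5/2 (l(P) = 1 + 6*(¼) = 1 + 3/2 = 5/2)
L(B, s) = B*s
l(6) + L(4, 13)*w = 5/2 + (4*13)*(-45) = 5/2 + 52*(-45) = 5/2 - 2340 = -4675/2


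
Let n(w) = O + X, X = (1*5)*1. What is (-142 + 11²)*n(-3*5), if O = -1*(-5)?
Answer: -210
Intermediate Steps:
O = 5
X = 5 (X = 5*1 = 5)
n(w) = 10 (n(w) = 5 + 5 = 10)
(-142 + 11²)*n(-3*5) = (-142 + 11²)*10 = (-142 + 121)*10 = -21*10 = -210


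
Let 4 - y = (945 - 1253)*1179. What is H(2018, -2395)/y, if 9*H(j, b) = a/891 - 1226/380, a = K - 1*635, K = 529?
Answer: -566323/553277640960 ≈ -1.0236e-6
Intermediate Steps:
a = -106 (a = 529 - 1*635 = 529 - 635 = -106)
y = 363136 (y = 4 - (945 - 1253)*1179 = 4 - (-308)*1179 = 4 - 1*(-363132) = 4 + 363132 = 363136)
H(j, b) = -566323/1523610 (H(j, b) = (-106/891 - 1226/380)/9 = (-106*1/891 - 1226*1/380)/9 = (-106/891 - 613/190)/9 = (⅑)*(-566323/169290) = -566323/1523610)
H(2018, -2395)/y = -566323/1523610/363136 = -566323/1523610*1/363136 = -566323/553277640960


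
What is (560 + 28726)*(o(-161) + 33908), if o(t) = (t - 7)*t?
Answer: 1785157416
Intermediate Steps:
o(t) = t*(-7 + t) (o(t) = (-7 + t)*t = t*(-7 + t))
(560 + 28726)*(o(-161) + 33908) = (560 + 28726)*(-161*(-7 - 161) + 33908) = 29286*(-161*(-168) + 33908) = 29286*(27048 + 33908) = 29286*60956 = 1785157416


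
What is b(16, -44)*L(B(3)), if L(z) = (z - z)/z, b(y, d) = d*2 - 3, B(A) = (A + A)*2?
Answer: 0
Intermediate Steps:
B(A) = 4*A (B(A) = (2*A)*2 = 4*A)
b(y, d) = -3 + 2*d (b(y, d) = 2*d - 3 = -3 + 2*d)
L(z) = 0 (L(z) = 0/z = 0)
b(16, -44)*L(B(3)) = (-3 + 2*(-44))*0 = (-3 - 88)*0 = -91*0 = 0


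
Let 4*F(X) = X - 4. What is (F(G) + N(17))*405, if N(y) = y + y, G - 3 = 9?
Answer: 14580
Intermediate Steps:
G = 12 (G = 3 + 9 = 12)
N(y) = 2*y
F(X) = -1 + X/4 (F(X) = (X - 4)/4 = (-4 + X)/4 = -1 + X/4)
(F(G) + N(17))*405 = ((-1 + (¼)*12) + 2*17)*405 = ((-1 + 3) + 34)*405 = (2 + 34)*405 = 36*405 = 14580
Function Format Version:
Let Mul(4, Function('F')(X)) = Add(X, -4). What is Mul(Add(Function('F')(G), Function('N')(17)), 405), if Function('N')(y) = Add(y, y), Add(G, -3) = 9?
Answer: 14580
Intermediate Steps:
G = 12 (G = Add(3, 9) = 12)
Function('N')(y) = Mul(2, y)
Function('F')(X) = Add(-1, Mul(Rational(1, 4), X)) (Function('F')(X) = Mul(Rational(1, 4), Add(X, -4)) = Mul(Rational(1, 4), Add(-4, X)) = Add(-1, Mul(Rational(1, 4), X)))
Mul(Add(Function('F')(G), Function('N')(17)), 405) = Mul(Add(Add(-1, Mul(Rational(1, 4), 12)), Mul(2, 17)), 405) = Mul(Add(Add(-1, 3), 34), 405) = Mul(Add(2, 34), 405) = Mul(36, 405) = 14580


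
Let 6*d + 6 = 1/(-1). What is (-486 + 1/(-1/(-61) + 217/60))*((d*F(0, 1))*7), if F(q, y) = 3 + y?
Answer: 210983612/13297 ≈ 15867.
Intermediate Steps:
d = -7/6 (d = -1 + (1/6)/(-1) = -1 + (1/6)*(-1) = -1 - 1/6 = -7/6 ≈ -1.1667)
(-486 + 1/(-1/(-61) + 217/60))*((d*F(0, 1))*7) = (-486 + 1/(-1/(-61) + 217/60))*(-7*(3 + 1)/6*7) = (-486 + 1/(-1*(-1/61) + 217*(1/60)))*(-7/6*4*7) = (-486 + 1/(1/61 + 217/60))*(-14/3*7) = (-486 + 1/(13297/3660))*(-98/3) = (-486 + 3660/13297)*(-98/3) = -6458682/13297*(-98/3) = 210983612/13297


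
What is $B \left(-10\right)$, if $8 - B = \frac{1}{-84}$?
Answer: $- \frac{3365}{42} \approx -80.119$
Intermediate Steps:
$B = \frac{673}{84}$ ($B = 8 - \frac{1}{-84} = 8 - - \frac{1}{84} = 8 + \frac{1}{84} = \frac{673}{84} \approx 8.0119$)
$B \left(-10\right) = \frac{673}{84} \left(-10\right) = - \frac{3365}{42}$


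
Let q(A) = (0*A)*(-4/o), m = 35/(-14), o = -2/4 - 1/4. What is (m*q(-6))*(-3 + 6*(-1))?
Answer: 0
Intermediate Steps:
o = -3/4 (o = -2*1/4 - 1*1/4 = -1/2 - 1/4 = -3/4 ≈ -0.75000)
m = -5/2 (m = 35*(-1/14) = -5/2 ≈ -2.5000)
q(A) = 0 (q(A) = (0*A)*(-4/(-3/4)) = 0*(-4*(-4/3)) = 0*(16/3) = 0)
(m*q(-6))*(-3 + 6*(-1)) = (-5/2*0)*(-3 + 6*(-1)) = 0*(-3 - 6) = 0*(-9) = 0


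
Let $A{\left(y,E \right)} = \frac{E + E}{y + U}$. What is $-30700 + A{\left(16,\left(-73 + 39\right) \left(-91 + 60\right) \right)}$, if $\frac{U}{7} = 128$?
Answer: $- \frac{6999073}{228} \approx -30698.0$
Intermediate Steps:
$U = 896$ ($U = 7 \cdot 128 = 896$)
$A{\left(y,E \right)} = \frac{2 E}{896 + y}$ ($A{\left(y,E \right)} = \frac{E + E}{y + 896} = \frac{2 E}{896 + y}$)
$-30700 + A{\left(16,\left(-73 + 39\right) \left(-91 + 60\right) \right)} = -30700 + \frac{2 \left(-73 + 39\right) \left(-91 + 60\right)}{896 + 16} = -30700 + \frac{2 \left(\left(-34\right) \left(-31\right)\right)}{912} = -30700 + 2 \cdot 1054 \cdot \frac{1}{912} = -30700 + \frac{527}{228} = - \frac{6999073}{228}$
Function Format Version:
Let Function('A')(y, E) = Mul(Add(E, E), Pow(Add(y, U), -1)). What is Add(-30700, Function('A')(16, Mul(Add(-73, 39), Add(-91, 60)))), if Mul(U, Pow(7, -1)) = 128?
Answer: Rational(-6999073, 228) ≈ -30698.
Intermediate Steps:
U = 896 (U = Mul(7, 128) = 896)
Function('A')(y, E) = Mul(2, E, Pow(Add(896, y), -1)) (Function('A')(y, E) = Mul(Add(E, E), Pow(Add(y, 896), -1)) = Mul(Mul(2, E), Pow(Add(896, y), -1)) = Mul(2, E, Pow(Add(896, y), -1)))
Add(-30700, Function('A')(16, Mul(Add(-73, 39), Add(-91, 60)))) = Add(-30700, Mul(2, Mul(Add(-73, 39), Add(-91, 60)), Pow(Add(896, 16), -1))) = Add(-30700, Mul(2, Mul(-34, -31), Pow(912, -1))) = Add(-30700, Mul(2, 1054, Rational(1, 912))) = Add(-30700, Rational(527, 228)) = Rational(-6999073, 228)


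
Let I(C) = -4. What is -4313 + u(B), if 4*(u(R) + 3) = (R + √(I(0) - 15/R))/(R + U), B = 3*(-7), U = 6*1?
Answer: -86313/20 - I*√161/420 ≈ -4315.6 - 0.030211*I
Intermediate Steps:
U = 6
B = -21
u(R) = -3 + (R + √(-4 - 15/R))/(4*(6 + R)) (u(R) = -3 + ((R + √(-4 - 15/R))/(R + 6))/4 = -3 + ((R + √(-4 - 15/R))/(6 + R))/4 = -3 + (R + √(-4 - 15/R))/(4*(6 + R)))
-4313 + u(B) = -4313 + (-72 + √(-4 - 15/(-21)) - 11*(-21))/(4*(6 - 21)) = -4313 + (¼)*(-72 + √(-4 - 15*(-1/21)) + 231)/(-15) = -4313 + (¼)*(-1/15)*(-72 + √(-4 + 5/7) + 231) = -4313 + (¼)*(-1/15)*(-72 + √(-23/7) + 231) = -4313 + (¼)*(-1/15)*(-72 + I*√161/7 + 231) = -4313 + (¼)*(-1/15)*(159 + I*√161/7) = -4313 + (-53/20 - I*√161/420) = -86313/20 - I*√161/420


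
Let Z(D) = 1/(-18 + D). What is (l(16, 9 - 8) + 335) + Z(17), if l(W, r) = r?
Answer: 335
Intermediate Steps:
(l(16, 9 - 8) + 335) + Z(17) = ((9 - 8) + 335) + 1/(-18 + 17) = (1 + 335) + 1/(-1) = 336 - 1 = 335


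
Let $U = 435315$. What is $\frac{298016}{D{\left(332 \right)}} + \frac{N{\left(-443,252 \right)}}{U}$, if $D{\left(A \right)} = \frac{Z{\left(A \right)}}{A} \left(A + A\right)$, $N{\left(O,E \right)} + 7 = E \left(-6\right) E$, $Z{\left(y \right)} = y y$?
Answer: $\frac{1429166036}{2998885035} \approx 0.47657$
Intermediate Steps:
$Z{\left(y \right)} = y^{2}$
$N{\left(O,E \right)} = -7 - 6 E^{2}$ ($N{\left(O,E \right)} = -7 + E \left(-6\right) E = -7 + - 6 E E = -7 - 6 E^{2}$)
$D{\left(A \right)} = 2 A^{2}$ ($D{\left(A \right)} = \frac{A^{2}}{A} \left(A + A\right) = A 2 A = 2 A^{2}$)
$\frac{298016}{D{\left(332 \right)}} + \frac{N{\left(-443,252 \right)}}{U} = \frac{298016}{2 \cdot 332^{2}} + \frac{-7 - 6 \cdot 252^{2}}{435315} = \frac{298016}{2 \cdot 110224} + \left(-7 - 381024\right) \frac{1}{435315} = \frac{298016}{220448} + \left(-7 - 381024\right) \frac{1}{435315} = 298016 \cdot \frac{1}{220448} - \frac{381031}{435315} = \frac{9313}{6889} - \frac{381031}{435315} = \frac{1429166036}{2998885035}$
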